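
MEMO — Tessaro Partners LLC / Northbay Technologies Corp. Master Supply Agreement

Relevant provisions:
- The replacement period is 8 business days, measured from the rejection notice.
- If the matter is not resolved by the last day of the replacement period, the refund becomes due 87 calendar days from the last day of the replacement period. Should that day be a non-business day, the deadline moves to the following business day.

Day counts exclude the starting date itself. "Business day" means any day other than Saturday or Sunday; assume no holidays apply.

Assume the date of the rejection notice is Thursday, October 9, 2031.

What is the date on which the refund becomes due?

January 16, 2032

The last day of the replacement period: 8 business days after Thursday, October 9, 2031, skipping weekends — Oct 10, Oct 13, Oct 14, Oct 15, Oct 16, Oct 17, Oct 20, Oct 21 — lands on Tuesday, October 21, 2031.
The date on which the refund becomes due: October 21, 2031 + 87 days = January 16, 2032. January 16, 2032 is a Friday, so no roll-forward applies.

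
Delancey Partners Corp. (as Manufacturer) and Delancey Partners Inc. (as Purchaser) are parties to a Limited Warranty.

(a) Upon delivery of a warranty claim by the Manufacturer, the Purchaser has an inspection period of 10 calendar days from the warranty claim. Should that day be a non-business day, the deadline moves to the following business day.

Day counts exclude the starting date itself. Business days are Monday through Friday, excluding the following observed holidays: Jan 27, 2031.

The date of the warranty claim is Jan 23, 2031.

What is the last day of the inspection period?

Feb 3, 2031

The last day of the inspection period: 10 calendar days after Jan 23, 2031 is Feb 2, 2031. That falls on a Sunday, so it rolls to the next business day, Monday, Feb 3, 2031.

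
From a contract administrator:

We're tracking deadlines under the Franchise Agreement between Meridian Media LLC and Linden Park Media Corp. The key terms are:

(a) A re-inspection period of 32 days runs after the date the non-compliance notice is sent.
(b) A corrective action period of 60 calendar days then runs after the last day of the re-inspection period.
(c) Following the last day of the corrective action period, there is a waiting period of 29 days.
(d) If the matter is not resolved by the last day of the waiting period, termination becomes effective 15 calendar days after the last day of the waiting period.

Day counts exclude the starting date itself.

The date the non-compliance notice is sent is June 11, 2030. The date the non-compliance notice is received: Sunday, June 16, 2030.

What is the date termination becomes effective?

October 25, 2030

The last day of the re-inspection period: June 11, 2030 + 32 days = July 13, 2030.
Adding 60 calendar days to July 13, 2030 gives September 11, 2030, which is the last day of the corrective action period.
The last day of the waiting period: 29 calendar days after September 11, 2030 is October 10, 2030.
Adding 15 calendar days to October 10, 2030 gives October 25, 2030, which is the date termination becomes effective.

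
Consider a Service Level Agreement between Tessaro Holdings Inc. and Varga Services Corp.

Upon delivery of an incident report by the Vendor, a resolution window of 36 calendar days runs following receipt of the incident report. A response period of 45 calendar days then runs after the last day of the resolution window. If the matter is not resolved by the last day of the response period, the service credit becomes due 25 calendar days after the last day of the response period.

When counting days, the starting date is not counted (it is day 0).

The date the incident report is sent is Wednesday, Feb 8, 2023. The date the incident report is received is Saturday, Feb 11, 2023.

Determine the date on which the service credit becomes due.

The last day of the resolution window: 36 calendar days after Feb 11, 2023 is Mar 19, 2023.
The last day of the response period: 45 calendar days after Mar 19, 2023 is May 3, 2023.
Adding 25 calendar days to May 3, 2023 gives May 28, 2023, which is the date on which the service credit becomes due.

May 28, 2023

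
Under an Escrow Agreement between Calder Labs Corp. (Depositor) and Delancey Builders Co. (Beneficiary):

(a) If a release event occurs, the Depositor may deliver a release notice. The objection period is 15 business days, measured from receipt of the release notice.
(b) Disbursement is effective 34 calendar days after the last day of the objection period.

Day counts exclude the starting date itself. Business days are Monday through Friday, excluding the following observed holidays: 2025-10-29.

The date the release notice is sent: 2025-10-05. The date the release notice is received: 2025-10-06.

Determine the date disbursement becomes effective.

2025-11-30

The last day of the objection period: 15 business days after Monday, 2025-10-06, skipping weekends — Oct 7, Oct 8, Oct 9, Oct 10, …, Oct 23, Oct 24, Oct 27 — lands on Monday, 2025-10-27.
The date disbursement becomes effective: 34 calendar days after 2025-10-27 is 2025-11-30.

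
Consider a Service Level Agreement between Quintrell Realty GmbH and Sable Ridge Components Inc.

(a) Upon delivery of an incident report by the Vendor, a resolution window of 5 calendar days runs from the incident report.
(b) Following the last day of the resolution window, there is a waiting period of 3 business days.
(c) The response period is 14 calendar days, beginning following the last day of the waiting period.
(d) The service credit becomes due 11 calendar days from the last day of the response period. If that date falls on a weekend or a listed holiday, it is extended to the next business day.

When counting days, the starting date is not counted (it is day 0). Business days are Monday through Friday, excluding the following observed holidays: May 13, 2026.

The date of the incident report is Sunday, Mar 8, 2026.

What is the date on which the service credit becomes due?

Apr 13, 2026

Adding 5 calendar days to Mar 8, 2026 gives Mar 13, 2026, which is the last day of the resolution window.
The last day of the waiting period: 3 business days after Friday, Mar 13, 2026, skipping weekends — Mar 16, Mar 17, Mar 18 — lands on Wednesday, Mar 18, 2026.
Adding 14 calendar days to Mar 18, 2026 gives Apr 1, 2026, which is the last day of the response period.
Adding 11 calendar days to Apr 1, 2026 gives Apr 12, 2026, which is the date on which the service credit becomes due. That falls on a Sunday, so it rolls to the next business day, Monday, Apr 13, 2026.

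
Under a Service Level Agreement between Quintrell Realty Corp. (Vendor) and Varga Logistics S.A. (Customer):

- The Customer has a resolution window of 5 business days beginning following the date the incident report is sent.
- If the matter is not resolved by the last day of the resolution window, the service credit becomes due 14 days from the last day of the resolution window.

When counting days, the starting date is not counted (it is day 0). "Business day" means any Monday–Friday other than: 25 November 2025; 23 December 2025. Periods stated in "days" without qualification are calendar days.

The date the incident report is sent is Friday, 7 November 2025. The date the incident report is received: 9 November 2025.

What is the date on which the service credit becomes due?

28 November 2025

The last day of the resolution window: counting 5 business days from Friday, 7 November 2025 (Nov 10, Nov 11, Nov 12, Nov 13, Nov 14, skipping weekends) reaches Friday, 14 November 2025.
Adding 14 calendar days to 14 November 2025 gives 28 November 2025, which is the date on which the service credit becomes due.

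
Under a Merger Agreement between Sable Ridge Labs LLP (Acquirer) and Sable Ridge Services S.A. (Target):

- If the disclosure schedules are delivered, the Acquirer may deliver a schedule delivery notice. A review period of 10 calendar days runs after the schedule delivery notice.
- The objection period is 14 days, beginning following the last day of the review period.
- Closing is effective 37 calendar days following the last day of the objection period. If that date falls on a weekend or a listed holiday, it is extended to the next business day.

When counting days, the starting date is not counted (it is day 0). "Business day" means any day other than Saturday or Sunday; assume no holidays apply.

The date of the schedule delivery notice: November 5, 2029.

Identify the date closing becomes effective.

January 7, 2030

The last day of the review period: 10 calendar days after November 5, 2029 is November 15, 2029.
Adding 14 calendar days to November 15, 2029 gives November 29, 2029, which is the last day of the objection period.
The date closing becomes effective: 37 calendar days after November 29, 2029 is January 5, 2030. That falls on a Saturday, so it rolls to the next business day, Monday, January 7, 2030.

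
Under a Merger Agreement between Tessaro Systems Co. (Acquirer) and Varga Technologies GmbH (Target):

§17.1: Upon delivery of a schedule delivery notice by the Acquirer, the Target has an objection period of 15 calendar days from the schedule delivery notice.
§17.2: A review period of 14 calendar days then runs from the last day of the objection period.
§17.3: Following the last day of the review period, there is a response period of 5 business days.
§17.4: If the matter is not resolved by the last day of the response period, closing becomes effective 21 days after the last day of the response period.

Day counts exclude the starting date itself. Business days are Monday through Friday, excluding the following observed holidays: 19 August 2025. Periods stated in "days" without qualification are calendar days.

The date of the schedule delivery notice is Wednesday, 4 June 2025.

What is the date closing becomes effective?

31 July 2025

Adding 15 calendar days to 4 June 2025 gives 19 June 2025, which is the last day of the objection period.
The last day of the review period: 19 June 2025 + 14 days = 3 July 2025.
The last day of the response period: 5 business days after Thursday, 3 July 2025, skipping weekends — Jul 4, Jul 7, Jul 8, Jul 9, Jul 10 — lands on Thursday, 10 July 2025.
The date closing becomes effective: 10 July 2025 + 21 days = 31 July 2025.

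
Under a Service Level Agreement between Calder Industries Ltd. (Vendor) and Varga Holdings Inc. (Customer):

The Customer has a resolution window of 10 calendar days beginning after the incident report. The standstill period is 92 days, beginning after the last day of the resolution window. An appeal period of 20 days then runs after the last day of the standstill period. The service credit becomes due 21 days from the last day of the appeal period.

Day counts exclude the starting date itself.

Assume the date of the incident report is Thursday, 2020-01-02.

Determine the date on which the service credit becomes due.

The last day of the resolution window: 10 calendar days after 2020-01-02 is 2020-01-12.
The last day of the standstill period: 2020-01-12 + 92 days = 2020-04-13.
The last day of the appeal period: 20 calendar days after 2020-04-13 is 2020-05-03.
The date on which the service credit becomes due: 2020-05-03 + 21 days = 2020-05-24.

2020-05-24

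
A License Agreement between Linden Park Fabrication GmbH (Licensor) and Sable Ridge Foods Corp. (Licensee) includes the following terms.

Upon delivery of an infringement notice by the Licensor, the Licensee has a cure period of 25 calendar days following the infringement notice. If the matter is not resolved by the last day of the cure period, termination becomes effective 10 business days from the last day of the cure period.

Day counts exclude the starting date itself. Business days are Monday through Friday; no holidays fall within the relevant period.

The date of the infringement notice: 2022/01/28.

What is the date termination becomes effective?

The last day of the cure period: 2022/01/28 + 25 days = 2022/02/22.
The date termination becomes effective: 10 business days after Tuesday, 2022/02/22, skipping weekends — Feb 23, Feb 24, Feb 25, Feb 28, Mar 1, Mar 2, Mar 3, Mar 4, Mar 7, Mar 8 — lands on Tuesday, 2022/03/08.

2022/03/08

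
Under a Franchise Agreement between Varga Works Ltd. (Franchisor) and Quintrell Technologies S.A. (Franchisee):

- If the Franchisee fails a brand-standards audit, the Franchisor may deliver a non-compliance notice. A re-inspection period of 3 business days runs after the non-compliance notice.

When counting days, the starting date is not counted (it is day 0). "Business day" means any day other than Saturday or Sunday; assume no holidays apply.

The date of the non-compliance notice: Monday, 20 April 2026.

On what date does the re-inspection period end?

23 April 2026

From Monday, 20 April 2026, 3 business days (Apr 21, Apr 22, Apr 23, skipping weekends) brings us to Thursday, 23 April 2026, which is the last day of the re-inspection period.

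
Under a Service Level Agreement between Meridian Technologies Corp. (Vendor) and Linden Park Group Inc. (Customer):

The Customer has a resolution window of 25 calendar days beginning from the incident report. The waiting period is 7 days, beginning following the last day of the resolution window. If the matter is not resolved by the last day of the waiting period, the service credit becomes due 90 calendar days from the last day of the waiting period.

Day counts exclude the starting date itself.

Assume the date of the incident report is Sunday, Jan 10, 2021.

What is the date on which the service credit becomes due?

May 12, 2021

The last day of the resolution window: 25 calendar days after Jan 10, 2021 is Feb 4, 2021.
The last day of the waiting period: Feb 4, 2021 + 7 days = Feb 11, 2021.
Adding 90 calendar days to Feb 11, 2021 gives May 12, 2021, which is the date on which the service credit becomes due.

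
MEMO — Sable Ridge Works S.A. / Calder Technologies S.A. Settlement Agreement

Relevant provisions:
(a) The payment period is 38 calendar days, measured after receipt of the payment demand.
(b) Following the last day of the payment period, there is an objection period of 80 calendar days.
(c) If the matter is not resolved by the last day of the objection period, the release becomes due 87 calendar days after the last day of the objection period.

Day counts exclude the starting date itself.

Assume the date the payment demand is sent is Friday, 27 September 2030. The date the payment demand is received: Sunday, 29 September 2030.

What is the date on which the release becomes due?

22 April 2031

The last day of the payment period: 29 September 2030 + 38 days = 6 November 2030.
Adding 80 calendar days to 6 November 2030 gives 25 January 2031, which is the last day of the objection period.
The date on which the release becomes due: 25 January 2031 + 87 days = 22 April 2031.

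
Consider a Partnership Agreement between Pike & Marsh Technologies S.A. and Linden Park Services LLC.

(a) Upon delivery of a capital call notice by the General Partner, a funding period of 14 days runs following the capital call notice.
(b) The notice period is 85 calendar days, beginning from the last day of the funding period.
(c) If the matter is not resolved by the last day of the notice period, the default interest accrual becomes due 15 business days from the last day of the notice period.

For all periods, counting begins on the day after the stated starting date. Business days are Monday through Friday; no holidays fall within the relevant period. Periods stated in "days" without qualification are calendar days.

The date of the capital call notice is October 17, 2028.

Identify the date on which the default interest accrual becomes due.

The last day of the funding period: 14 calendar days after October 17, 2028 is October 31, 2028.
The last day of the notice period: October 31, 2028 + 85 days = January 24, 2029.
The date on which the default interest accrual becomes due: 15 business days after Wednesday, January 24, 2029, skipping weekends — Jan 25, Jan 26, Jan 29, Jan 30, …, Feb 12, Feb 13, Feb 14 — lands on Wednesday, February 14, 2029.

February 14, 2029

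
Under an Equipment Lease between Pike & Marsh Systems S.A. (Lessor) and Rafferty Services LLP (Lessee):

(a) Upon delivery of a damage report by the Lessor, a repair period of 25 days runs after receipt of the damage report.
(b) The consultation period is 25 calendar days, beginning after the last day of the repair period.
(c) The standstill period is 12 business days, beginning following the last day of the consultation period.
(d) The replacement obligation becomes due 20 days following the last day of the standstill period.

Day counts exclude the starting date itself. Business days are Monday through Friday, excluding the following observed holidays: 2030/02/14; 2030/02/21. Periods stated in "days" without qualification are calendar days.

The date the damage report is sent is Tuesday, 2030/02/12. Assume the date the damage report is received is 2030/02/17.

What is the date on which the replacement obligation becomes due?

2030/05/14

Adding 25 calendar days to 2030/02/17 gives 2030/03/14, which is the last day of the repair period.
Adding 25 calendar days to 2030/03/14 gives 2030/04/08, which is the last day of the consultation period.
The last day of the standstill period: counting 12 business days from Monday, 2030/04/08 (Apr 9, Apr 10, Apr 11, Apr 12, …, Apr 22, Apr 23, Apr 24, skipping weekends) reaches Wednesday, 2030/04/24.
The date on which the replacement obligation becomes due: 20 calendar days after 2030/04/24 is 2030/05/14.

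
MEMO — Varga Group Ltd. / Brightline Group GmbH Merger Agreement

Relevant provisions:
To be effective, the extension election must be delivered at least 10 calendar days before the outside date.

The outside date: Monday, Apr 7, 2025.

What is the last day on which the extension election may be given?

Mar 28, 2025

Apr 7, 2025 minus 10 days is Mar 28, 2025.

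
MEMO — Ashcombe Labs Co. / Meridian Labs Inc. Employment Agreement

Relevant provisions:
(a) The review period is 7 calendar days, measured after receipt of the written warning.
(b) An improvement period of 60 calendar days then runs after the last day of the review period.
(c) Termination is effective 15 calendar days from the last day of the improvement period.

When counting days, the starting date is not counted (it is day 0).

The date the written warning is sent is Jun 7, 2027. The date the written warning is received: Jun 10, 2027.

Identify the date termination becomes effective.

The last day of the review period: 7 calendar days after Jun 10, 2027 is Jun 17, 2027.
The last day of the improvement period: Jun 17, 2027 + 60 days = Aug 16, 2027.
The date termination becomes effective: Aug 16, 2027 + 15 days = Aug 31, 2027.

Aug 31, 2027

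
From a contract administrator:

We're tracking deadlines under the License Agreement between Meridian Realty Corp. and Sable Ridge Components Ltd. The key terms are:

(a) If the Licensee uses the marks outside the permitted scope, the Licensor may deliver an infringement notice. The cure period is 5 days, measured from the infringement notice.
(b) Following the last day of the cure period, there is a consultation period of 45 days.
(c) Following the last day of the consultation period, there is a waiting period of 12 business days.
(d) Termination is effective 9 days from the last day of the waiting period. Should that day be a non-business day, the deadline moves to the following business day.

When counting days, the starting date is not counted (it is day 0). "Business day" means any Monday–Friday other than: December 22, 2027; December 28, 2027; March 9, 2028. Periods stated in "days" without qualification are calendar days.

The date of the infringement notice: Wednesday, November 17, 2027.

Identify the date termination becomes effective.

February 2, 2028

The last day of the cure period: November 17, 2027 + 5 days = November 22, 2027.
The last day of the consultation period: 45 calendar days after November 22, 2027 is January 6, 2028.
The last day of the waiting period: 12 business days after Thursday, January 6, 2028, skipping weekends — Jan 7, Jan 10, Jan 11, Jan 12, …, Jan 20, Jan 21, Jan 24 — lands on Monday, January 24, 2028.
Adding 9 calendar days to January 24, 2028 gives February 2, 2028, which is the date termination becomes effective. February 2, 2028 is a Wednesday and is not a listed holiday, so no roll-forward applies.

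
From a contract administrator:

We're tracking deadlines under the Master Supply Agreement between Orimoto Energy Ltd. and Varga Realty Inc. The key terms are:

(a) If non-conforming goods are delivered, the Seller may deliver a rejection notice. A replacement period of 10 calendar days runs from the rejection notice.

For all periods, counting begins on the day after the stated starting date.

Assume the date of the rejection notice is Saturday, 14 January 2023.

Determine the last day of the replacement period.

Adding 10 calendar days to 14 January 2023 gives 24 January 2023, which is the last day of the replacement period.

24 January 2023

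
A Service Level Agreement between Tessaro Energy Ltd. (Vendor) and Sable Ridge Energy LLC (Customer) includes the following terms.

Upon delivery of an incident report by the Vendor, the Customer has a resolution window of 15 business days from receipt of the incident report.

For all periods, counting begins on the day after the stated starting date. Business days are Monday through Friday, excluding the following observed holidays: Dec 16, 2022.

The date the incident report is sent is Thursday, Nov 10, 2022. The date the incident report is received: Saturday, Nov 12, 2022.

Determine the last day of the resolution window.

The last day of the resolution window: 15 business days after Saturday, Nov 12, 2022, skipping weekends — Nov 14, Nov 15, Nov 16, Nov 17, …, Nov 30, Dec 1, Dec 2 — lands on Friday, Dec 2, 2022.

Dec 2, 2022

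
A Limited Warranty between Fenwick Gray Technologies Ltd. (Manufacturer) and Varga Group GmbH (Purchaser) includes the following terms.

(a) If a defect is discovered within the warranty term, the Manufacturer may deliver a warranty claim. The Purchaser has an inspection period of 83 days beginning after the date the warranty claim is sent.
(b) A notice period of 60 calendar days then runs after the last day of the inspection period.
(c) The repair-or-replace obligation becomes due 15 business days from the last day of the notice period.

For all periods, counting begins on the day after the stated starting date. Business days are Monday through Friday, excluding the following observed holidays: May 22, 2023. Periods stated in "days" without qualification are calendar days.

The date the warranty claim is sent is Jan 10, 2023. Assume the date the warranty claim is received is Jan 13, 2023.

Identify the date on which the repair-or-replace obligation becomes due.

Jun 23, 2023

The last day of the inspection period: Jan 10, 2023 + 83 days = Apr 3, 2023.
The last day of the notice period: 60 calendar days after Apr 3, 2023 is Jun 2, 2023.
From Friday, Jun 2, 2023, 15 business days (Jun 5, Jun 6, Jun 7, Jun 8, …, Jun 21, Jun 22, Jun 23, skipping weekends) brings us to Friday, Jun 23, 2023, which is the date on which the repair-or-replace obligation becomes due.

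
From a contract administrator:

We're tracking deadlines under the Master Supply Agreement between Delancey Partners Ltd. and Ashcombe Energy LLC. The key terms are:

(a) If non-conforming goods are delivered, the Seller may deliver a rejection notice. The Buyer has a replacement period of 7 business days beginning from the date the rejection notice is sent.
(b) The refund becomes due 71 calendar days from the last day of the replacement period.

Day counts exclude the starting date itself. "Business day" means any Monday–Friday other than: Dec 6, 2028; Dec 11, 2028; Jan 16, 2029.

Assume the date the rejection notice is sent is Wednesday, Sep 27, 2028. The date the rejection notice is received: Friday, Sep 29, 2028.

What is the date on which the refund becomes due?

Dec 16, 2028

From Wednesday, Sep 27, 2028, 7 business days (Sep 28, Sep 29, Oct 2, Oct 3, Oct 4, Oct 5, Oct 6, skipping weekends) brings us to Friday, Oct 6, 2028, which is the last day of the replacement period.
The date on which the refund becomes due: 71 calendar days after Oct 6, 2028 is Dec 16, 2028.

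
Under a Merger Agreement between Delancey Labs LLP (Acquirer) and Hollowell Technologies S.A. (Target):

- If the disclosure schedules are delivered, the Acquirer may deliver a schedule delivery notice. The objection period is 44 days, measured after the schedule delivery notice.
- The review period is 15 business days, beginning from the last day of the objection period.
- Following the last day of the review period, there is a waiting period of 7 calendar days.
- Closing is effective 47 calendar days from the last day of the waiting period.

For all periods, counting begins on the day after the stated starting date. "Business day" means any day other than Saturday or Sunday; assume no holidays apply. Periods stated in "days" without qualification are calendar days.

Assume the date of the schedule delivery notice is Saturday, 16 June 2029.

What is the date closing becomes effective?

The last day of the objection period: 44 calendar days after 16 June 2029 is 30 July 2029.
From Monday, 30 July 2029, 15 business days (Jul 31, Aug 1, Aug 2, Aug 3, …, Aug 16, Aug 17, Aug 20, skipping weekends) brings us to Monday, 20 August 2029, which is the last day of the review period.
Adding 7 calendar days to 20 August 2029 gives 27 August 2029, which is the last day of the waiting period.
The date closing becomes effective: 27 August 2029 + 47 days = 13 October 2029.

13 October 2029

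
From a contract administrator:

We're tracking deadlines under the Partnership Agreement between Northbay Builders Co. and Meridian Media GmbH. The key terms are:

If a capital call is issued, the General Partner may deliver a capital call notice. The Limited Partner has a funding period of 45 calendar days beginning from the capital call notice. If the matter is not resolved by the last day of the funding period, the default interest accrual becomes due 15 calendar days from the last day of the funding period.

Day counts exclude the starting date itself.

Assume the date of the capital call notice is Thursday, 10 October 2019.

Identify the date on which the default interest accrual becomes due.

9 December 2019

Adding 45 calendar days to 10 October 2019 gives 24 November 2019, which is the last day of the funding period.
Adding 15 calendar days to 24 November 2019 gives 9 December 2019, which is the date on which the default interest accrual becomes due.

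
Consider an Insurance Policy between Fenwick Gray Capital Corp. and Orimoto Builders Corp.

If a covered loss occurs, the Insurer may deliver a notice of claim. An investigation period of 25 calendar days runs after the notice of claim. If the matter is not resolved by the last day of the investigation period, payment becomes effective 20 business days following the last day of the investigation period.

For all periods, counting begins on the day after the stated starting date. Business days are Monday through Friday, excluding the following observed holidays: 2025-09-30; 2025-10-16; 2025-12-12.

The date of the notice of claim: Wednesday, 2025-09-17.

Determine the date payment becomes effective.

The last day of the investigation period: 2025-09-17 + 25 days = 2025-10-12.
The date payment becomes effective: 20 business days after Sunday, 2025-10-12, skipping weekends and the listed holiday on Oct 16 — Oct 13, Oct 14, Oct 15, Oct 17, …, Nov 6, Nov 7, Nov 10 — lands on Monday, 2025-11-10.

2025-11-10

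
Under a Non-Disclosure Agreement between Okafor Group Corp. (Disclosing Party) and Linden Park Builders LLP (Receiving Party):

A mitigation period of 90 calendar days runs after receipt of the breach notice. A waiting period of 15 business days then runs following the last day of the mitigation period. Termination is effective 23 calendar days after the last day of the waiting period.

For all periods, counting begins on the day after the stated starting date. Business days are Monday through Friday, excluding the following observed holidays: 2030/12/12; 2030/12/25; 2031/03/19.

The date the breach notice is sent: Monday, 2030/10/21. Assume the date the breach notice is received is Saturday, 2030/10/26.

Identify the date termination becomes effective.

Adding 90 calendar days to 2030/10/26 gives 2031/01/24, which is the last day of the mitigation period.
From Friday, 2031/01/24, 15 business days (Jan 27, Jan 28, Jan 29, Jan 30, …, Feb 12, Feb 13, Feb 14, skipping weekends) brings us to Friday, 2031/02/14, which is the last day of the waiting period.
The date termination becomes effective: 23 calendar days after 2031/02/14 is 2031/03/09.

2031/03/09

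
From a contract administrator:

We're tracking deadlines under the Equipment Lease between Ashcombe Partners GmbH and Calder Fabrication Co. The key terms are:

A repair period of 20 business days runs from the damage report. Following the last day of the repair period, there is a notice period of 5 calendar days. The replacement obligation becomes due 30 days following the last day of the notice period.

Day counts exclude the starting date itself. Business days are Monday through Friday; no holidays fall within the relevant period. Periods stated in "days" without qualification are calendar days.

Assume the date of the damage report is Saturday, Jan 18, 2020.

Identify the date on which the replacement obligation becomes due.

Mar 20, 2020

The last day of the repair period: 20 business days after Saturday, Jan 18, 2020, skipping weekends — Jan 20, Jan 21, Jan 22, Jan 23, …, Feb 12, Feb 13, Feb 14 — lands on Friday, Feb 14, 2020.
The last day of the notice period: Feb 14, 2020 + 5 days = Feb 19, 2020.
The date on which the replacement obligation becomes due: Feb 19, 2020 + 30 days = Mar 20, 2020.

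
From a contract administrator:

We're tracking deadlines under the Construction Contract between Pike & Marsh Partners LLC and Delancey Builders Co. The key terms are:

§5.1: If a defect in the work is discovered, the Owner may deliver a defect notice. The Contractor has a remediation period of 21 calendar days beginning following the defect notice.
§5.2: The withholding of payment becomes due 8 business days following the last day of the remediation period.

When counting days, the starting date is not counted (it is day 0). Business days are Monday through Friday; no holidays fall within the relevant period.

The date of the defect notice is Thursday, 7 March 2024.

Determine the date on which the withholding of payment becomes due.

The last day of the remediation period: 21 calendar days after 7 March 2024 is 28 March 2024.
From Thursday, 28 March 2024, 8 business days (Mar 29, Apr 1, Apr 2, Apr 3, Apr 4, Apr 5, Apr 8, Apr 9, skipping weekends) brings us to Tuesday, 9 April 2024, which is the date on which the withholding of payment becomes due.

9 April 2024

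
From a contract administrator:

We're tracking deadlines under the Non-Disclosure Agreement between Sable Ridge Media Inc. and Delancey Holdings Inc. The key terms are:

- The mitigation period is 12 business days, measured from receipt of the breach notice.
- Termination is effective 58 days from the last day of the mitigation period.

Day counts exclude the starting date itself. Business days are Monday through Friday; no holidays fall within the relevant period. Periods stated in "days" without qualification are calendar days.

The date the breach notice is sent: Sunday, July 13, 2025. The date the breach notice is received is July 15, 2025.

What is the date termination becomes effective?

September 27, 2025

From Tuesday, July 15, 2025, 12 business days (Jul 16, Jul 17, Jul 18, Jul 21, …, Jul 29, Jul 30, Jul 31, skipping weekends) brings us to Thursday, July 31, 2025, which is the last day of the mitigation period.
The date termination becomes effective: July 31, 2025 + 58 days = September 27, 2025.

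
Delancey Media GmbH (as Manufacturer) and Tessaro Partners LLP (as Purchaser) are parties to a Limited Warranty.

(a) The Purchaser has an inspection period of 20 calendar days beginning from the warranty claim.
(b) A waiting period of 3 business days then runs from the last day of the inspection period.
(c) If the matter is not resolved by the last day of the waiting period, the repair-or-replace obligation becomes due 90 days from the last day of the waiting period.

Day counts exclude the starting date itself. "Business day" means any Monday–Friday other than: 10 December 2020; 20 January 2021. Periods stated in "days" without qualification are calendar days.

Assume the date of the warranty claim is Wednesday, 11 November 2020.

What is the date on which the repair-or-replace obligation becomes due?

The last day of the inspection period: 20 calendar days after 11 November 2020 is 1 December 2020.
The last day of the waiting period: 3 business days after Tuesday, 1 December 2020, skipping weekends — Dec 2, Dec 3, Dec 4 — lands on Friday, 4 December 2020.
The date on which the repair-or-replace obligation becomes due: 4 December 2020 + 90 days = 4 March 2021.

4 March 2021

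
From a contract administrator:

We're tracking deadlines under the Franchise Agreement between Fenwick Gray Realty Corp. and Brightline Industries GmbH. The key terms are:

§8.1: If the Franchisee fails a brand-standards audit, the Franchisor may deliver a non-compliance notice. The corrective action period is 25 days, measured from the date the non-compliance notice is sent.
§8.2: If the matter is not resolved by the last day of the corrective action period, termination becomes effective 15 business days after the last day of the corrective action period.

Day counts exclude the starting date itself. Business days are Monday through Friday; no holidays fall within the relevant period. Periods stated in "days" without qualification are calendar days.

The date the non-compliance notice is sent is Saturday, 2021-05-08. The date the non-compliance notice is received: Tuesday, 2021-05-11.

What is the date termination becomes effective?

2021-06-23

The last day of the corrective action period: 2021-05-08 + 25 days = 2021-06-02.
The date termination becomes effective: 15 business days after Wednesday, 2021-06-02, skipping weekends — Jun 3, Jun 4, Jun 7, Jun 8, …, Jun 21, Jun 22, Jun 23 — lands on Wednesday, 2021-06-23.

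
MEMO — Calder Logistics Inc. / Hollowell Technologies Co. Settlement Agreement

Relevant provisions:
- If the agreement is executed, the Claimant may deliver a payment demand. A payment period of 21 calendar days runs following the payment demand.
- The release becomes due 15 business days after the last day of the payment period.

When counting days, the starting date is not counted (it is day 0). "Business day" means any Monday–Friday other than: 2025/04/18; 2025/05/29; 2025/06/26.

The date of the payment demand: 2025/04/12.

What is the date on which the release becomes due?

The last day of the payment period: 2025/04/12 + 21 days = 2025/05/03.
The date on which the release becomes due: counting 15 business days from Saturday, 2025/05/03 (May 5, May 6, May 7, May 8, …, May 21, May 22, May 23, skipping weekends) reaches Friday, 2025/05/23.

2025/05/23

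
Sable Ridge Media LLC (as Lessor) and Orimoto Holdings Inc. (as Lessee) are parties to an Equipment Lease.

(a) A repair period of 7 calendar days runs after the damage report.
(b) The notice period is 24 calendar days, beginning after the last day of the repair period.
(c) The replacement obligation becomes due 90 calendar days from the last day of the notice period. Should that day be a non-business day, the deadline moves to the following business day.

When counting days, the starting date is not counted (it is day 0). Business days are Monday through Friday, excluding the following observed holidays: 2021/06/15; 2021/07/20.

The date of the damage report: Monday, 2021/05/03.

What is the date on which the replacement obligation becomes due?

The last day of the repair period: 7 calendar days after 2021/05/03 is 2021/05/10.
The last day of the notice period: 2021/05/10 + 24 days = 2021/06/03.
The date on which the replacement obligation becomes due: 90 calendar days after 2021/06/03 is 2021/09/01. 2021/09/01 is a Wednesday and is not a listed holiday, so no roll-forward applies.

2021/09/01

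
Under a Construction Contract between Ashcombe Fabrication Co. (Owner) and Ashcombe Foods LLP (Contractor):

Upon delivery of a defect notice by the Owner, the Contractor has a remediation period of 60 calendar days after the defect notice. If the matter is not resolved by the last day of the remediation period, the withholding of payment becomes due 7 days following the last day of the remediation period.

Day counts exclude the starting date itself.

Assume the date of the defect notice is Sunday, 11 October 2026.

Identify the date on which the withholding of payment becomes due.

Adding 60 calendar days to 11 October 2026 gives 10 December 2026, which is the last day of the remediation period.
The date on which the withholding of payment becomes due: 7 calendar days after 10 December 2026 is 17 December 2026.

17 December 2026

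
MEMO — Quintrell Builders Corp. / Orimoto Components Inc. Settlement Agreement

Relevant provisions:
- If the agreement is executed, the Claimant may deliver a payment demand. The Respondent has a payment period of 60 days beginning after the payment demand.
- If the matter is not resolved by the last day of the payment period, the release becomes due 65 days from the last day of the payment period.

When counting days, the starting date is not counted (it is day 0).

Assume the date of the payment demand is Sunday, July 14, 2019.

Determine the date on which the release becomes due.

November 16, 2019

The last day of the payment period: July 14, 2019 + 60 days = September 12, 2019.
The date on which the release becomes due: 65 calendar days after September 12, 2019 is November 16, 2019.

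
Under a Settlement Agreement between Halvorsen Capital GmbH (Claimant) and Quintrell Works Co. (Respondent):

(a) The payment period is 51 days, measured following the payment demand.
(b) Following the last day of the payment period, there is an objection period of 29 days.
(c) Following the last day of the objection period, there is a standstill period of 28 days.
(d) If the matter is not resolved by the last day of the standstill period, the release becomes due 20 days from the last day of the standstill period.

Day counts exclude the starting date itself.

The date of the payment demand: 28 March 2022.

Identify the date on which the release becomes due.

The last day of the payment period: 51 calendar days after 28 March 2022 is 18 May 2022.
The last day of the objection period: 18 May 2022 + 29 days = 16 June 2022.
The last day of the standstill period: 28 calendar days after 16 June 2022 is 14 July 2022.
The date on which the release becomes due: 14 July 2022 + 20 days = 3 August 2022.

3 August 2022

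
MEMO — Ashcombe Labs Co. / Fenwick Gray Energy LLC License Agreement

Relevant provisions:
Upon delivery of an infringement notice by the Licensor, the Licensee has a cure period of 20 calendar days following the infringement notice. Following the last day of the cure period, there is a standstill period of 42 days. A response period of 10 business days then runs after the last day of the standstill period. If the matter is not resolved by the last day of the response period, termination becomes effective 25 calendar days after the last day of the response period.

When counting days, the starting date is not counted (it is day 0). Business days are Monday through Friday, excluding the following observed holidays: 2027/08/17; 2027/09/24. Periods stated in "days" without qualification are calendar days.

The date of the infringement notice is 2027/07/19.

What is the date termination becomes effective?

Adding 20 calendar days to 2027/07/19 gives 2027/08/08, which is the last day of the cure period.
The last day of the standstill period: 42 calendar days after 2027/08/08 is 2027/09/19.
From Sunday, 2027/09/19, 10 business days (Sep 20, Sep 21, Sep 22, Sep 23, Sep 27, Sep 28, Sep 29, Sep 30, Oct 1, Oct 4, skipping weekends and the listed holiday on Sep 24) brings us to Monday, 2027/10/04, which is the last day of the response period.
The date termination becomes effective: 25 calendar days after 2027/10/04 is 2027/10/29.

2027/10/29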